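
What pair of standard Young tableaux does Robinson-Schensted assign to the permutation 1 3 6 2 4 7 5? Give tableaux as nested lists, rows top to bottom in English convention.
Insert each entry of the permutation into P by Schensted row insertion, recording in Q the position of each new cell.

Insert 1: appended to row 1. P = [[1]], Q = [[1]].
Insert 3: appended to row 1. P = [[1, 3]], Q = [[1, 2]].
Insert 6: appended to row 1. P = [[1, 3, 6]], Q = [[1, 2, 3]].
Insert 2: 2 bumps 3 from row 1; 3 starts row 2. P = [[1, 2, 6], [3]], Q = [[1, 2, 3], [4]].
Insert 4: 4 bumps 6 from row 1; 6 appends to row 2. P = [[1, 2, 4], [3, 6]], Q = [[1, 2, 3], [4, 5]].
Insert 7: appended to row 1. P = [[1, 2, 4, 7], [3, 6]], Q = [[1, 2, 3, 6], [4, 5]].
Insert 5: 5 bumps 7 from row 1; 7 appends to row 2. P = [[1, 2, 4, 5], [3, 6, 7]], Q = [[1, 2, 3, 6], [4, 5, 7]].

So P = [[1, 2, 4, 5], [3, 6, 7]], Q = [[1, 2, 3, 6], [4, 5, 7]].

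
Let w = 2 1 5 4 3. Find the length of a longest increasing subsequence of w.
2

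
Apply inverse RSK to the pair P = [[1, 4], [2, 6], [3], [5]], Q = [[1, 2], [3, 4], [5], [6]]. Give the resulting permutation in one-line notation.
Reverse RSK: for i = n, n-1, ..., 1, locate i in Q, remove the corresponding corner cell from P, and reverse-bump its entry up through P; the value ejected from row 1 is w(i).

So w = 5 6 3 4 2 1.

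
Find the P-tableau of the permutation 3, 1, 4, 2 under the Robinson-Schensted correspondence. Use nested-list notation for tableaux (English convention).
P = [[1, 2], [3, 4]]

After inserting 3: P = [[3]].
After inserting 1: P = [[1], [3]].
After inserting 4: P = [[1, 4], [3]].
After inserting 2: P = [[1, 2], [3, 4]].

So P = [[1, 2], [3, 4]].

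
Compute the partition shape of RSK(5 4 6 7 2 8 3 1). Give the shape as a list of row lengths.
RSK row insertion gives P = [[1, 3, 7, 8], [2, 6], [4], [5]], which has shape [4, 2, 1, 1].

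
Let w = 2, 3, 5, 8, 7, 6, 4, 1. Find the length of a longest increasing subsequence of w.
4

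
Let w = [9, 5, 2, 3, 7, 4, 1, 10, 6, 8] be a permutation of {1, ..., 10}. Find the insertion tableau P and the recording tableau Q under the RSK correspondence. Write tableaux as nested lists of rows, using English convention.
P = [[1, 3, 4, 6, 8], [2, 7, 10], [5], [9]], Q = [[1, 4, 5, 8, 10], [2, 6, 9], [3], [7]]

Insert each entry of the permutation into P by Schensted row insertion, recording in Q the position of each new cell.

Insert 9: appended to row 1. P = [[9]].
Insert 5: 5 bumps 9 from row 1; 9 starts row 2. P = [[5], [9]].
Insert 2: 2 bumps 5 from row 1; 5 bumps 9 from row 2; 9 starts row 3. P = [[2], [5], [9]].
Insert 3: appended to row 1. P = [[2, 3], [5], [9]].
Insert 7: appended to row 1. P = [[2, 3, 7], [5], [9]].
Insert 4: 4 bumps 7 from row 1; 7 appends to row 2. P = [[2, 3, 4], [5, 7], [9]].
Insert 1: 1 bumps 2 from row 1; 2 bumps 5 from row 2; 5 bumps 9 from row 3; 9 starts row 4. P = [[1, 3, 4], [2, 7], [5], [9]].
Insert 10: appended to row 1. P = [[1, 3, 4, 10], [2, 7], [5], [9]].
Insert 6: 6 bumps 10 from row 1; 10 appends to row 2. P = [[1, 3, 4, 6], [2, 7, 10], [5], [9]].
Insert 8: appended to row 1. P = [[1, 3, 4, 6, 8], [2, 7, 10], [5], [9]].

So P = [[1, 3, 4, 6, 8], [2, 7, 10], [5], [9]], Q = [[1, 4, 5, 8, 10], [2, 6, 9], [3], [7]].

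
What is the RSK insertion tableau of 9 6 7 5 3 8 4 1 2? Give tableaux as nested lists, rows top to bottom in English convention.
P = [[1, 2, 8], [3, 4], [5, 7], [6], [9]]

Insert 9: appended to row 1. P = [[9]].
Insert 6: 6 bumps 9 from row 1; 9 starts row 2. P = [[6], [9]].
Insert 7: appended to row 1. P = [[6, 7], [9]].
Insert 5: 5 bumps 6 from row 1; 6 bumps 9 from row 2; 9 starts row 3. P = [[5, 7], [6], [9]].
Insert 3: 3 bumps 5 from row 1; 5 bumps 6 from row 2; 6 bumps 9 from row 3; 9 starts row 4. P = [[3, 7], [5], [6], [9]].
Insert 8: appended to row 1. P = [[3, 7, 8], [5], [6], [9]].
Insert 4: 4 bumps 7 from row 1; 7 appends to row 2. P = [[3, 4, 8], [5, 7], [6], [9]].
Insert 1: 1 bumps 3 from row 1; 3 bumps 5 from row 2; 5 bumps 6 from row 3; 6 bumps 9 from row 4; 9 starts row 5. P = [[1, 4, 8], [3, 7], [5], [6], [9]].
Insert 2: 2 bumps 4 from row 1; 4 bumps 7 from row 2; 7 appends to row 3. P = [[1, 2, 8], [3, 4], [5, 7], [6], [9]].

So P = [[1, 2, 8], [3, 4], [5, 7], [6], [9]].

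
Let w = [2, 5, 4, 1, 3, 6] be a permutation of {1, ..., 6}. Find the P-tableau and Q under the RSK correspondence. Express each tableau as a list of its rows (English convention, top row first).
Insert each entry of the permutation into P by Schensted row insertion, recording in Q the position of each new cell.

Insert 2: appended to row 1. P = [[2]].
Insert 5: appended to row 1. P = [[2, 5]].
Insert 4: 4 bumps 5 from row 1; 5 starts row 2. P = [[2, 4], [5]].
Insert 1: 1 bumps 2 from row 1; 2 bumps 5 from row 2; 5 starts row 3. P = [[1, 4], [2], [5]].
Insert 3: 3 bumps 4 from row 1; 4 appends to row 2. P = [[1, 3], [2, 4], [5]].
Insert 6: appended to row 1. P = [[1, 3, 6], [2, 4], [5]].

So P = [[1, 3, 6], [2, 4], [5]], Q = [[1, 2, 6], [3, 5], [4]].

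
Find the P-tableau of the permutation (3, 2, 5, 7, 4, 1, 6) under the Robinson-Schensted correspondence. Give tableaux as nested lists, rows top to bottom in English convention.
P = [[1, 4, 6], [2, 5, 7], [3]]

Insert 3: appended to row 1. P = [[3]].
Insert 2: 2 bumps 3 from row 1; 3 starts row 2. P = [[2], [3]].
Insert 5: appended to row 1. P = [[2, 5], [3]].
Insert 7: appended to row 1. P = [[2, 5, 7], [3]].
Insert 4: 4 bumps 5 from row 1; 5 appends to row 2. P = [[2, 4, 7], [3, 5]].
Insert 1: 1 bumps 2 from row 1; 2 bumps 3 from row 2; 3 starts row 3. P = [[1, 4, 7], [2, 5], [3]].
Insert 6: 6 bumps 7 from row 1; 7 appends to row 2. P = [[1, 4, 6], [2, 5, 7], [3]].

So P = [[1, 4, 6], [2, 5, 7], [3]].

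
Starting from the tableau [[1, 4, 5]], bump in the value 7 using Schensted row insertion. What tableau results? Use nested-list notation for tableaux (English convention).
[[1, 4, 5, 7]]

7 is larger than every entry of row 1, so it is appended to row 1. The new tableau is [[1, 4, 5, 7]].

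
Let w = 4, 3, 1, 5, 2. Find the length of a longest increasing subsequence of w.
2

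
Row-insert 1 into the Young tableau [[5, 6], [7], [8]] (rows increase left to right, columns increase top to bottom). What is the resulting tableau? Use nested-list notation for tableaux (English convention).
In row 1, 1 replaces 5 (the leftmost entry greater than 1); 5 is bumped to row 2. In row 2, 5 replaces 7 (the leftmost entry greater than 5); 7 is bumped to row 3. In row 3, 7 replaces 8 (the leftmost entry greater than 7); 8 is bumped to row 4. 8 starts a new row 4. The new tableau is [[1, 6], [5], [7], [8]].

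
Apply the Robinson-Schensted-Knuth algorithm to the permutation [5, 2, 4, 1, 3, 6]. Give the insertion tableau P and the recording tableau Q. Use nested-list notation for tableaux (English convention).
P = [[1, 3, 6], [2, 4], [5]], Q = [[1, 3, 6], [2, 5], [4]]

Insert each entry of the permutation into P by Schensted row insertion, recording in Q the position of each new cell.

Insert 5: appended to row 1. P = [[5]].
Insert 2: 2 bumps 5 from row 1; 5 starts row 2. P = [[2], [5]].
Insert 4: appended to row 1. P = [[2, 4], [5]].
Insert 1: 1 bumps 2 from row 1; 2 bumps 5 from row 2; 5 starts row 3. P = [[1, 4], [2], [5]].
Insert 3: 3 bumps 4 from row 1; 4 appends to row 2. P = [[1, 3], [2, 4], [5]].
Insert 6: appended to row 1. P = [[1, 3, 6], [2, 4], [5]].

So P = [[1, 3, 6], [2, 4], [5]], Q = [[1, 3, 6], [2, 5], [4]].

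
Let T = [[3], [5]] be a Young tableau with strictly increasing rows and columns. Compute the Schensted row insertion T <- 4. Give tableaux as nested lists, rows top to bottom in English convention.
[[3, 4], [5]]

4 is larger than every entry of row 1, so it is appended to row 1. The new tableau is [[3, 4], [5]].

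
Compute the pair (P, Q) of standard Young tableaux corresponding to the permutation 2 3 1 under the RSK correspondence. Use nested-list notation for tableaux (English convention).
P = [[1, 3], [2]], Q = [[1, 2], [3]]

Insert each entry of the permutation into P by Schensted row insertion, recording in Q the position of each new cell.

Insert 2: appended to row 1. P = [[2]].
Insert 3: appended to row 1. P = [[2, 3]].
Insert 1: 1 bumps 2 from row 1; 2 starts row 2. P = [[1, 3], [2]].

So P = [[1, 3], [2]], Q = [[1, 2], [3]].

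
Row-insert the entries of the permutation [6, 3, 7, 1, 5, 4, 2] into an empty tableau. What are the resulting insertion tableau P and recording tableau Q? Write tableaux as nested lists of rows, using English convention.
P = [[1, 2], [3, 4], [5, 7], [6]], Q = [[1, 3], [2, 5], [4, 6], [7]]

Insert each entry of the permutation into P by Schensted row insertion, recording in Q the position of each new cell.

Insert 6: appended to row 1. P = [[6]], Q = [[1]].
Insert 3: 3 bumps 6 from row 1; 6 starts row 2. P = [[3], [6]], Q = [[1], [2]].
Insert 7: appended to row 1. P = [[3, 7], [6]], Q = [[1, 3], [2]].
Insert 1: 1 bumps 3 from row 1; 3 bumps 6 from row 2; 6 starts row 3. P = [[1, 7], [3], [6]], Q = [[1, 3], [2], [4]].
Insert 5: 5 bumps 7 from row 1; 7 appends to row 2. P = [[1, 5], [3, 7], [6]], Q = [[1, 3], [2, 5], [4]].
Insert 4: 4 bumps 5 from row 1; 5 bumps 7 from row 2; 7 appends to row 3. P = [[1, 4], [3, 5], [6, 7]], Q = [[1, 3], [2, 5], [4, 6]].
Insert 2: 2 bumps 4 from row 1; 4 bumps 5 from row 2; 5 bumps 6 from row 3; 6 starts row 4. P = [[1, 2], [3, 4], [5, 7], [6]], Q = [[1, 3], [2, 5], [4, 6], [7]].

So P = [[1, 2], [3, 4], [5, 7], [6]], Q = [[1, 3], [2, 5], [4, 6], [7]].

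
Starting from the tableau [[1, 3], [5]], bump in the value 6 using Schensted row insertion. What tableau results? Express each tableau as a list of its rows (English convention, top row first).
[[1, 3, 6], [5]]

6 is larger than every entry of row 1, so it is appended to row 1. The new tableau is [[1, 3, 6], [5]].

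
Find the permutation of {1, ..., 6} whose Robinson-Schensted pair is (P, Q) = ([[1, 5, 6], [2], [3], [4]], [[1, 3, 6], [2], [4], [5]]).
4 3 5 2 1 6

Reverse the RSK construction: for i from n down to 1, find the cell of Q containing i, remove the entry at that cell from P, and reverse-bump it up through P; the value ejected from row 1 is w(i).

Step i=6: Q has 6 at row 1, column 3; remove that cell from P, ejecting 6. So w(6) = 6. P is now [[1, 5], [2], [3], [4]].
Step i=5: Q has 5 at row 4, column 1; remove 4 from row 4 of P and reverse-bump: 4 enters row 3 and ejects 3; 3 enters row 2 and ejects 2; 2 enters row 1 and ejects 1. So w(5) = 1. P is now [[2, 5], [3], [4]].
Step i=4: Q has 4 at row 3, column 1; remove 4 from row 3 of P and reverse-bump: 4 enters row 2 and ejects 3; 3 enters row 1 and ejects 2. So w(4) = 2. P is now [[3, 5], [4]].
Step i=3: Q has 3 at row 1, column 2; remove that cell from P, ejecting 5. So w(3) = 5. P is now [[3], [4]].
Step i=2: Q has 2 at row 2, column 1; remove 4 from row 2 of P and reverse-bump: 4 enters row 1 and ejects 3. So w(2) = 3. P is now [[4]].
Step i=1: Q has 1 at row 1, column 1; remove that cell from P, ejecting 4. So w(1) = 4. P is now [].

So w = 4 3 5 2 1 6.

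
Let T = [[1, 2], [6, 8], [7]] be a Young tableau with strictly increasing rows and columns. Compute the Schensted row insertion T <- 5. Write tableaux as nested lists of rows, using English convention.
[[1, 2, 5], [6, 8], [7]]

5 is larger than every entry of row 1, so it is appended to row 1. The new tableau is [[1, 2, 5], [6, 8], [7]].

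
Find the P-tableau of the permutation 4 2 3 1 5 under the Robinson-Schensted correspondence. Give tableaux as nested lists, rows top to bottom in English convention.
P = [[1, 3, 5], [2], [4]]

Insert 4: appended to row 1. P = [[4]].
Insert 2: 2 bumps 4 from row 1; 4 starts row 2. P = [[2], [4]].
Insert 3: appended to row 1. P = [[2, 3], [4]].
Insert 1: 1 bumps 2 from row 1; 2 bumps 4 from row 2; 4 starts row 3. P = [[1, 3], [2], [4]].
Insert 5: appended to row 1. P = [[1, 3, 5], [2], [4]].

So P = [[1, 3, 5], [2], [4]].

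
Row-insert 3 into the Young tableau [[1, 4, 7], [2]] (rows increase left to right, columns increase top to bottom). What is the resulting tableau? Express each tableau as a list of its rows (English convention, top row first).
[[1, 3, 7], [2, 4]]

In row 1, 3 replaces 4 (the leftmost entry greater than 3); 4 is bumped to row 2. 4 is appended to row 2. The new tableau is [[1, 3, 7], [2, 4]].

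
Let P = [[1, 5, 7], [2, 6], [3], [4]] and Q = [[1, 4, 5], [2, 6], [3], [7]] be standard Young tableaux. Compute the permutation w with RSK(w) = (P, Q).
4 3 2 6 7 5 1

Reverse RSK: for i = n, n-1, ..., 1, locate i in Q, remove the corresponding corner cell from P, and reverse-bump its entry up through P; the value ejected from row 1 is w(i).

So w = 4 3 2 6 7 5 1.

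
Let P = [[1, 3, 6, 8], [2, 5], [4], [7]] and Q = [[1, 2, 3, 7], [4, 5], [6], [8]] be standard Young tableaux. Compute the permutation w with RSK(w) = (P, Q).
Reverse the RSK construction: for i from n down to 1, find the cell of Q containing i, remove the entry at that cell from P, and reverse-bump it up through P; the value ejected from row 1 is w(i).

Step i=8: Q has 8 at row 4, column 1; remove 7 from row 4 of P and reverse-bump: 7 enters row 3 and ejects 4; 4 enters row 2 and ejects 2; 2 enters row 1 and ejects 1. So w(8) = 1. P is now [[2, 3, 6, 8], [4, 5], [7]].
Step i=7: Q has 7 at row 1, column 4; remove that cell from P, ejecting 8. So w(7) = 8. P is now [[2, 3, 6], [4, 5], [7]].
Step i=6: Q has 6 at row 3, column 1; remove 7 from row 3 of P and reverse-bump: 7 enters row 2 and ejects 5; 5 enters row 1 and ejects 3. So w(6) = 3. P is now [[2, 5, 6], [4, 7]].
Step i=5: Q has 5 at row 2, column 2; remove 7 from row 2 of P and reverse-bump: 7 enters row 1 and ejects 6. So w(5) = 6. P is now [[2, 5, 7], [4]].
Step i=4: Q has 4 at row 2, column 1; remove 4 from row 2 of P and reverse-bump: 4 enters row 1 and ejects 2. So w(4) = 2. P is now [[4, 5, 7]].
Step i=3: Q has 3 at row 1, column 3; remove that cell from P, ejecting 7. So w(3) = 7. P is now [[4, 5]].
Step i=2: Q has 2 at row 1, column 2; remove that cell from P, ejecting 5. So w(2) = 5. P is now [[4]].
Step i=1: Q has 1 at row 1, column 1; remove that cell from P, ejecting 4. So w(1) = 4. P is now [].

So w = 4 5 7 2 6 3 8 1.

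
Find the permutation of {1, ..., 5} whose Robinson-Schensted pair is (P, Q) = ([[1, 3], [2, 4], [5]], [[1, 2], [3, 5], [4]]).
2 5 4 1 3

Reverse RSK: for i = n, n-1, ..., 1, locate i in Q, remove the corresponding corner cell from P, and reverse-bump its entry up through P; the value ejected from row 1 is w(i).

So w = 2 5 4 1 3.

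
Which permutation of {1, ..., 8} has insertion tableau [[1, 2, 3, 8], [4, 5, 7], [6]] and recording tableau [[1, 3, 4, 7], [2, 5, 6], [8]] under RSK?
Reverse the RSK construction: for i from n down to 1, find the cell of Q containing i, remove the entry at that cell from P, and reverse-bump it up through P; the value ejected from row 1 is w(i).

Step i=8: Q has 8 at row 3, column 1; remove 6 from row 3 of P and reverse-bump: 6 enters row 2 and ejects 5; 5 enters row 1 and ejects 3. So w(8) = 3. P is now [[1, 2, 5, 8], [4, 6, 7]].
Step i=7: Q has 7 at row 1, column 4; remove that cell from P, ejecting 8. So w(7) = 8. P is now [[1, 2, 5], [4, 6, 7]].
Step i=6: Q has 6 at row 2, column 3; remove 7 from row 2 of P and reverse-bump: 7 enters row 1 and ejects 5. So w(6) = 5. P is now [[1, 2, 7], [4, 6]].
Step i=5: Q has 5 at row 2, column 2; remove 6 from row 2 of P and reverse-bump: 6 enters row 1 and ejects 2. So w(5) = 2. P is now [[1, 6, 7], [4]].
Step i=4: Q has 4 at row 1, column 3; remove that cell from P, ejecting 7. So w(4) = 7. P is now [[1, 6], [4]].
Step i=3: Q has 3 at row 1, column 2; remove that cell from P, ejecting 6. So w(3) = 6. P is now [[1], [4]].
Step i=2: Q has 2 at row 2, column 1; remove 4 from row 2 of P and reverse-bump: 4 enters row 1 and ejects 1. So w(2) = 1. P is now [[4]].
Step i=1: Q has 1 at row 1, column 1; remove that cell from P, ejecting 4. So w(1) = 4. P is now [].

So w = 4 1 6 7 2 5 8 3.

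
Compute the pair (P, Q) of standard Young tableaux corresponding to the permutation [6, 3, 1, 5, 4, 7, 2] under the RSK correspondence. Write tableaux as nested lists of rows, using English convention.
P = [[1, 2, 7], [3, 4], [5], [6]], Q = [[1, 4, 6], [2, 5], [3], [7]]

Insert each entry of the permutation into P by Schensted row insertion, recording in Q the position of each new cell.

Insert 6: appended to row 1. P = [[6]].
Insert 3: 3 bumps 6 from row 1; 6 starts row 2. P = [[3], [6]].
Insert 1: 1 bumps 3 from row 1; 3 bumps 6 from row 2; 6 starts row 3. P = [[1], [3], [6]].
Insert 5: appended to row 1. P = [[1, 5], [3], [6]].
Insert 4: 4 bumps 5 from row 1; 5 appends to row 2. P = [[1, 4], [3, 5], [6]].
Insert 7: appended to row 1. P = [[1, 4, 7], [3, 5], [6]].
Insert 2: 2 bumps 4 from row 1; 4 bumps 5 from row 2; 5 bumps 6 from row 3; 6 starts row 4. P = [[1, 2, 7], [3, 4], [5], [6]].

So P = [[1, 2, 7], [3, 4], [5], [6]], Q = [[1, 4, 6], [2, 5], [3], [7]].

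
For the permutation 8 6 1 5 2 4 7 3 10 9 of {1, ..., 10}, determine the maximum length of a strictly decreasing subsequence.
5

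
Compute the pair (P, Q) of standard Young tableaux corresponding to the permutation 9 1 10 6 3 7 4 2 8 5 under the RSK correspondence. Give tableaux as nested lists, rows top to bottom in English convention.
Insert each entry of the permutation into P by Schensted row insertion, recording in Q the position of each new cell.

Insert 9: appended to row 1. P = [[9]].
Insert 1: 1 bumps 9 from row 1; 9 starts row 2. P = [[1], [9]].
Insert 10: appended to row 1. P = [[1, 10], [9]].
Insert 6: 6 bumps 10 from row 1; 10 appends to row 2. P = [[1, 6], [9, 10]].
Insert 3: 3 bumps 6 from row 1; 6 bumps 9 from row 2; 9 starts row 3. P = [[1, 3], [6, 10], [9]].
Insert 7: appended to row 1. P = [[1, 3, 7], [6, 10], [9]].
Insert 4: 4 bumps 7 from row 1; 7 bumps 10 from row 2; 10 appends to row 3. P = [[1, 3, 4], [6, 7], [9, 10]].
Insert 2: 2 bumps 3 from row 1; 3 bumps 6 from row 2; 6 bumps 9 from row 3; 9 starts row 4. P = [[1, 2, 4], [3, 7], [6, 10], [9]].
Insert 8: appended to row 1. P = [[1, 2, 4, 8], [3, 7], [6, 10], [9]].
Insert 5: 5 bumps 8 from row 1; 8 appends to row 2. P = [[1, 2, 4, 5], [3, 7, 8], [6, 10], [9]].

So P = [[1, 2, 4, 5], [3, 7, 8], [6, 10], [9]], Q = [[1, 3, 6, 9], [2, 4, 10], [5, 7], [8]].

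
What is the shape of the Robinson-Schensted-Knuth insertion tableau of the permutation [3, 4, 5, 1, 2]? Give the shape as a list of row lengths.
RSK row insertion gives P = [[1, 2, 5], [3, 4]], which has shape [3, 2].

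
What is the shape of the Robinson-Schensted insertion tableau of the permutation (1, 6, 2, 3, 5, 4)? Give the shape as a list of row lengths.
[4, 1, 1]

Row-insert each entry into an empty tableau.

After inserting 1: P = [[1]].
After inserting 6: P = [[1, 6]].
After inserting 2: P = [[1, 2], [6]].
After inserting 3: P = [[1, 2, 3], [6]].
After inserting 5: P = [[1, 2, 3, 5], [6]].
After inserting 4: P = [[1, 2, 3, 4], [5], [6]].

The final insertion tableau P = [[1, 2, 3, 4], [5], [6]] has shape [4, 1, 1].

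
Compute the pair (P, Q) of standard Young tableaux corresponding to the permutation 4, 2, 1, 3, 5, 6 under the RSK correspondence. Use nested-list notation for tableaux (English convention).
P = [[1, 3, 5, 6], [2], [4]], Q = [[1, 4, 5, 6], [2], [3]]

Insert each entry of the permutation into P by Schensted row insertion, recording in Q the position of each new cell.

Insert 4: appended to row 1. P = [[4]].
Insert 2: 2 bumps 4 from row 1; 4 starts row 2. P = [[2], [4]].
Insert 1: 1 bumps 2 from row 1; 2 bumps 4 from row 2; 4 starts row 3. P = [[1], [2], [4]].
Insert 3: appended to row 1. P = [[1, 3], [2], [4]].
Insert 5: appended to row 1. P = [[1, 3, 5], [2], [4]].
Insert 6: appended to row 1. P = [[1, 3, 5, 6], [2], [4]].

So P = [[1, 3, 5, 6], [2], [4]], Q = [[1, 4, 5, 6], [2], [3]].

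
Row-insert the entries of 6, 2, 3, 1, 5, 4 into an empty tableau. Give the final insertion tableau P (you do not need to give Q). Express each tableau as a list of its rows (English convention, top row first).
After inserting 6: P = [[6]].
After inserting 2: P = [[2], [6]].
After inserting 3: P = [[2, 3], [6]].
After inserting 1: P = [[1, 3], [2], [6]].
After inserting 5: P = [[1, 3, 5], [2], [6]].
After inserting 4: P = [[1, 3, 4], [2, 5], [6]].

So P = [[1, 3, 4], [2, 5], [6]].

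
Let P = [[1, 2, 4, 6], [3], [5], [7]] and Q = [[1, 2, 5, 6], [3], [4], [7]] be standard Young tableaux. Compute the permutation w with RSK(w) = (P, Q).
1 7 5 3 4 6 2

Reverse the RSK construction: for i from n down to 1, find the cell of Q containing i, remove the entry at that cell from P, and reverse-bump it up through P; the value ejected from row 1 is w(i).

Step i=7: Q has 7 at row 4, column 1; remove 7 from row 4 of P and reverse-bump: 7 enters row 3 and ejects 5; 5 enters row 2 and ejects 3; 3 enters row 1 and ejects 2. So w(7) = 2. P is now [[1, 3, 4, 6], [5], [7]].
Step i=6: Q has 6 at row 1, column 4; remove that cell from P, ejecting 6. So w(6) = 6. P is now [[1, 3, 4], [5], [7]].
Step i=5: Q has 5 at row 1, column 3; remove that cell from P, ejecting 4. So w(5) = 4. P is now [[1, 3], [5], [7]].
Step i=4: Q has 4 at row 3, column 1; remove 7 from row 3 of P and reverse-bump: 7 enters row 2 and ejects 5; 5 enters row 1 and ejects 3. So w(4) = 3. P is now [[1, 5], [7]].
Step i=3: Q has 3 at row 2, column 1; remove 7 from row 2 of P and reverse-bump: 7 enters row 1 and ejects 5. So w(3) = 5. P is now [[1, 7]].
Step i=2: Q has 2 at row 1, column 2; remove that cell from P, ejecting 7. So w(2) = 7. P is now [[1]].
Step i=1: Q has 1 at row 1, column 1; remove that cell from P, ejecting 1. So w(1) = 1. P is now [].

So w = 1 7 5 3 4 6 2.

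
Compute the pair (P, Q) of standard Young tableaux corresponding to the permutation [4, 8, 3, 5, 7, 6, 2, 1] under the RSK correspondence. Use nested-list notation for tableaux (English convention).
P = [[1, 5, 6], [2, 7], [3], [4], [8]], Q = [[1, 2, 5], [3, 4], [6], [7], [8]]

Insert each entry of the permutation into P by Schensted row insertion, recording in Q the position of each new cell.

Insert 4: appended to row 1. P = [[4]], Q = [[1]].
Insert 8: appended to row 1. P = [[4, 8]], Q = [[1, 2]].
Insert 3: 3 bumps 4 from row 1; 4 starts row 2. P = [[3, 8], [4]], Q = [[1, 2], [3]].
Insert 5: 5 bumps 8 from row 1; 8 appends to row 2. P = [[3, 5], [4, 8]], Q = [[1, 2], [3, 4]].
Insert 7: appended to row 1. P = [[3, 5, 7], [4, 8]], Q = [[1, 2, 5], [3, 4]].
Insert 6: 6 bumps 7 from row 1; 7 bumps 8 from row 2; 8 starts row 3. P = [[3, 5, 6], [4, 7], [8]], Q = [[1, 2, 5], [3, 4], [6]].
Insert 2: 2 bumps 3 from row 1; 3 bumps 4 from row 2; 4 bumps 8 from row 3; 8 starts row 4. P = [[2, 5, 6], [3, 7], [4], [8]], Q = [[1, 2, 5], [3, 4], [6], [7]].
Insert 1: 1 bumps 2 from row 1; 2 bumps 3 from row 2; 3 bumps 4 from row 3; 4 bumps 8 from row 4; 8 starts row 5. P = [[1, 5, 6], [2, 7], [3], [4], [8]], Q = [[1, 2, 5], [3, 4], [6], [7], [8]].

So P = [[1, 5, 6], [2, 7], [3], [4], [8]], Q = [[1, 2, 5], [3, 4], [6], [7], [8]].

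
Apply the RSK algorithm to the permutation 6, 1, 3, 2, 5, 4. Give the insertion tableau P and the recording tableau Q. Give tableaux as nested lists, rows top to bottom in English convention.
P = [[1, 2, 4], [3, 5], [6]], Q = [[1, 3, 5], [2, 6], [4]]

Insert each entry of the permutation into P by Schensted row insertion, recording in Q the position of each new cell.

Insert 6: appended to row 1. P = [[6]].
Insert 1: 1 bumps 6 from row 1; 6 starts row 2. P = [[1], [6]].
Insert 3: appended to row 1. P = [[1, 3], [6]].
Insert 2: 2 bumps 3 from row 1; 3 bumps 6 from row 2; 6 starts row 3. P = [[1, 2], [3], [6]].
Insert 5: appended to row 1. P = [[1, 2, 5], [3], [6]].
Insert 4: 4 bumps 5 from row 1; 5 appends to row 2. P = [[1, 2, 4], [3, 5], [6]].

So P = [[1, 2, 4], [3, 5], [6]], Q = [[1, 3, 5], [2, 6], [4]].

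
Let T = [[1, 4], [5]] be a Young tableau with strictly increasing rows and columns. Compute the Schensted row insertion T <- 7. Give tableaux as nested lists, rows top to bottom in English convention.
7 is larger than every entry of row 1, so it is appended to row 1. The new tableau is [[1, 4, 7], [5]].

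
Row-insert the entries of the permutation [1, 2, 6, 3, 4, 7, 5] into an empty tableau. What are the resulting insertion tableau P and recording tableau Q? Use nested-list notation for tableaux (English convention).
Insert each entry of the permutation into P by Schensted row insertion, recording in Q the position of each new cell.

Insert 1: appended to row 1. P = [[1]].
Insert 2: appended to row 1. P = [[1, 2]].
Insert 6: appended to row 1. P = [[1, 2, 6]].
Insert 3: 3 bumps 6 from row 1; 6 starts row 2. P = [[1, 2, 3], [6]].
Insert 4: appended to row 1. P = [[1, 2, 3, 4], [6]].
Insert 7: appended to row 1. P = [[1, 2, 3, 4, 7], [6]].
Insert 5: 5 bumps 7 from row 1; 7 appends to row 2. P = [[1, 2, 3, 4, 5], [6, 7]].

So P = [[1, 2, 3, 4, 5], [6, 7]], Q = [[1, 2, 3, 5, 6], [4, 7]].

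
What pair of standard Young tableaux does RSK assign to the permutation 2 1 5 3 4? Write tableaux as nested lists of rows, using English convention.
P = [[1, 3, 4], [2, 5]], Q = [[1, 3, 5], [2, 4]]

Insert each entry of the permutation into P by Schensted row insertion, recording in Q the position of each new cell.

Insert 2: appended to row 1. P = [[2]], Q = [[1]].
Insert 1: 1 bumps 2 from row 1; 2 starts row 2. P = [[1], [2]], Q = [[1], [2]].
Insert 5: appended to row 1. P = [[1, 5], [2]], Q = [[1, 3], [2]].
Insert 3: 3 bumps 5 from row 1; 5 appends to row 2. P = [[1, 3], [2, 5]], Q = [[1, 3], [2, 4]].
Insert 4: appended to row 1. P = [[1, 3, 4], [2, 5]], Q = [[1, 3, 5], [2, 4]].

So P = [[1, 3, 4], [2, 5]], Q = [[1, 3, 5], [2, 4]].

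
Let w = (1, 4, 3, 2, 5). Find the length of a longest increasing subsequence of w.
3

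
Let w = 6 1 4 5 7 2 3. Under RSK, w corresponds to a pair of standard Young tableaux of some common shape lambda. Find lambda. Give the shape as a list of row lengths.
[4, 2, 1]

Row-insert each entry into an empty tableau.

After inserting 6: P = [[6]].
After inserting 1: P = [[1], [6]].
After inserting 4: P = [[1, 4], [6]].
After inserting 5: P = [[1, 4, 5], [6]].
After inserting 7: P = [[1, 4, 5, 7], [6]].
After inserting 2: P = [[1, 2, 5, 7], [4], [6]].
After inserting 3: P = [[1, 2, 3, 7], [4, 5], [6]].

The final insertion tableau P = [[1, 2, 3, 7], [4, 5], [6]] has shape [4, 2, 1].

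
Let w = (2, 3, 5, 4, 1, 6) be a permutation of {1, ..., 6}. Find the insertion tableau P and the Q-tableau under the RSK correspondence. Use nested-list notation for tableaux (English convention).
P = [[1, 3, 4, 6], [2], [5]], Q = [[1, 2, 3, 6], [4], [5]]

Insert each entry of the permutation into P by Schensted row insertion, recording in Q the position of each new cell.

Insert 2: appended to row 1. P = [[2]], Q = [[1]].
Insert 3: appended to row 1. P = [[2, 3]], Q = [[1, 2]].
Insert 5: appended to row 1. P = [[2, 3, 5]], Q = [[1, 2, 3]].
Insert 4: 4 bumps 5 from row 1; 5 starts row 2. P = [[2, 3, 4], [5]], Q = [[1, 2, 3], [4]].
Insert 1: 1 bumps 2 from row 1; 2 bumps 5 from row 2; 5 starts row 3. P = [[1, 3, 4], [2], [5]], Q = [[1, 2, 3], [4], [5]].
Insert 6: appended to row 1. P = [[1, 3, 4, 6], [2], [5]], Q = [[1, 2, 3, 6], [4], [5]].

So P = [[1, 3, 4, 6], [2], [5]], Q = [[1, 2, 3, 6], [4], [5]].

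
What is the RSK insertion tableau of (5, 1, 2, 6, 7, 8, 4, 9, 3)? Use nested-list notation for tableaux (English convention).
P = [[1, 2, 3, 7, 8, 9], [4, 6], [5]]

Insert 5: appended to row 1. P = [[5]].
Insert 1: 1 bumps 5 from row 1; 5 starts row 2. P = [[1], [5]].
Insert 2: appended to row 1. P = [[1, 2], [5]].
Insert 6: appended to row 1. P = [[1, 2, 6], [5]].
Insert 7: appended to row 1. P = [[1, 2, 6, 7], [5]].
Insert 8: appended to row 1. P = [[1, 2, 6, 7, 8], [5]].
Insert 4: 4 bumps 6 from row 1; 6 appends to row 2. P = [[1, 2, 4, 7, 8], [5, 6]].
Insert 9: appended to row 1. P = [[1, 2, 4, 7, 8, 9], [5, 6]].
Insert 3: 3 bumps 4 from row 1; 4 bumps 5 from row 2; 5 starts row 3. P = [[1, 2, 3, 7, 8, 9], [4, 6], [5]].

So P = [[1, 2, 3, 7, 8, 9], [4, 6], [5]].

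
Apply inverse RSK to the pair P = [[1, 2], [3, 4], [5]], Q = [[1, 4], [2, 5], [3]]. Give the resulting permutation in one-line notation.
5 3 1 4 2

Reverse the RSK construction: for i from n down to 1, find the cell of Q containing i, remove the entry at that cell from P, and reverse-bump it up through P; the value ejected from row 1 is w(i).

Step i=5: Q has 5 at row 2, column 2; remove 4 from row 2 of P and reverse-bump: 4 enters row 1 and ejects 2. So w(5) = 2. P is now [[1, 4], [3], [5]].
Step i=4: Q has 4 at row 1, column 2; remove that cell from P, ejecting 4. So w(4) = 4. P is now [[1], [3], [5]].
Step i=3: Q has 3 at row 3, column 1; remove 5 from row 3 of P and reverse-bump: 5 enters row 2 and ejects 3; 3 enters row 1 and ejects 1. So w(3) = 1. P is now [[3], [5]].
Step i=2: Q has 2 at row 2, column 1; remove 5 from row 2 of P and reverse-bump: 5 enters row 1 and ejects 3. So w(2) = 3. P is now [[5]].
Step i=1: Q has 1 at row 1, column 1; remove that cell from P, ejecting 5. So w(1) = 5. P is now [].

So w = 5 3 1 4 2.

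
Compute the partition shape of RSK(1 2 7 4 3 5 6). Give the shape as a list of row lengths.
[5, 1, 1]

Row-insert each entry into an empty tableau.

After inserting 1: P = [[1]].
After inserting 2: P = [[1, 2]].
After inserting 7: P = [[1, 2, 7]].
After inserting 4: P = [[1, 2, 4], [7]].
After inserting 3: P = [[1, 2, 3], [4], [7]].
After inserting 5: P = [[1, 2, 3, 5], [4], [7]].
After inserting 6: P = [[1, 2, 3, 5, 6], [4], [7]].

The final insertion tableau P = [[1, 2, 3, 5, 6], [4], [7]] has shape [5, 1, 1].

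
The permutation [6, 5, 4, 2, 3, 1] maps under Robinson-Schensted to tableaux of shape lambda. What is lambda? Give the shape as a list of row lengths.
[2, 1, 1, 1, 1]

Row-insert each entry into an empty tableau.

After inserting 6: P = [[6]].
After inserting 5: P = [[5], [6]].
After inserting 4: P = [[4], [5], [6]].
After inserting 2: P = [[2], [4], [5], [6]].
After inserting 3: P = [[2, 3], [4], [5], [6]].
After inserting 1: P = [[1, 3], [2], [4], [5], [6]].

The final insertion tableau P = [[1, 3], [2], [4], [5], [6]] has shape [2, 1, 1, 1, 1].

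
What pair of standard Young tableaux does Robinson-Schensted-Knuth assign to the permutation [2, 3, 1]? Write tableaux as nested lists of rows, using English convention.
P = [[1, 3], [2]], Q = [[1, 2], [3]]

Insert each entry of the permutation into P by Schensted row insertion, recording in Q the position of each new cell.

Insert 2: appended to row 1. P = [[2]], Q = [[1]].
Insert 3: appended to row 1. P = [[2, 3]], Q = [[1, 2]].
Insert 1: 1 bumps 2 from row 1; 2 starts row 2. P = [[1, 3], [2]], Q = [[1, 2], [3]].

So P = [[1, 3], [2]], Q = [[1, 2], [3]].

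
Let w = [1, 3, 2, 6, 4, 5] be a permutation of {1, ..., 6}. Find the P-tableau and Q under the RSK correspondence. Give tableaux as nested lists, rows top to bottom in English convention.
P = [[1, 2, 4, 5], [3, 6]], Q = [[1, 2, 4, 6], [3, 5]]

Insert each entry of the permutation into P by Schensted row insertion, recording in Q the position of each new cell.

Insert 1: appended to row 1. P = [[1]].
Insert 3: appended to row 1. P = [[1, 3]].
Insert 2: 2 bumps 3 from row 1; 3 starts row 2. P = [[1, 2], [3]].
Insert 6: appended to row 1. P = [[1, 2, 6], [3]].
Insert 4: 4 bumps 6 from row 1; 6 appends to row 2. P = [[1, 2, 4], [3, 6]].
Insert 5: appended to row 1. P = [[1, 2, 4, 5], [3, 6]].

So P = [[1, 2, 4, 5], [3, 6]], Q = [[1, 2, 4, 6], [3, 5]].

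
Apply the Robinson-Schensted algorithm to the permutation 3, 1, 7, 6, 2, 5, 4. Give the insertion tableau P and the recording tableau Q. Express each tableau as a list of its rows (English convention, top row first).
Insert each entry of the permutation into P by Schensted row insertion, recording in Q the position of each new cell.

Insert 3: appended to row 1. P = [[3]], Q = [[1]].
Insert 1: 1 bumps 3 from row 1; 3 starts row 2. P = [[1], [3]], Q = [[1], [2]].
Insert 7: appended to row 1. P = [[1, 7], [3]], Q = [[1, 3], [2]].
Insert 6: 6 bumps 7 from row 1; 7 appends to row 2. P = [[1, 6], [3, 7]], Q = [[1, 3], [2, 4]].
Insert 2: 2 bumps 6 from row 1; 6 bumps 7 from row 2; 7 starts row 3. P = [[1, 2], [3, 6], [7]], Q = [[1, 3], [2, 4], [5]].
Insert 5: appended to row 1. P = [[1, 2, 5], [3, 6], [7]], Q = [[1, 3, 6], [2, 4], [5]].
Insert 4: 4 bumps 5 from row 1; 5 bumps 6 from row 2; 6 bumps 7 from row 3; 7 starts row 4. P = [[1, 2, 4], [3, 5], [6], [7]], Q = [[1, 3, 6], [2, 4], [5], [7]].

So P = [[1, 2, 4], [3, 5], [6], [7]], Q = [[1, 3, 6], [2, 4], [5], [7]].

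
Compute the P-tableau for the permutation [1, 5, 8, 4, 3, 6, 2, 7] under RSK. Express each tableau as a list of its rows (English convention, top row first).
Insert 1: appended to row 1. P = [[1]].
Insert 5: appended to row 1. P = [[1, 5]].
Insert 8: appended to row 1. P = [[1, 5, 8]].
Insert 4: 4 bumps 5 from row 1; 5 starts row 2. P = [[1, 4, 8], [5]].
Insert 3: 3 bumps 4 from row 1; 4 bumps 5 from row 2; 5 starts row 3. P = [[1, 3, 8], [4], [5]].
Insert 6: 6 bumps 8 from row 1; 8 appends to row 2. P = [[1, 3, 6], [4, 8], [5]].
Insert 2: 2 bumps 3 from row 1; 3 bumps 4 from row 2; 4 bumps 5 from row 3; 5 starts row 4. P = [[1, 2, 6], [3, 8], [4], [5]].
Insert 7: appended to row 1. P = [[1, 2, 6, 7], [3, 8], [4], [5]].

So P = [[1, 2, 6, 7], [3, 8], [4], [5]].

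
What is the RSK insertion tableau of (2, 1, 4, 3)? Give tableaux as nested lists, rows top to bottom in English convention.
Insert 2: appended to row 1. P = [[2]].
Insert 1: 1 bumps 2 from row 1; 2 starts row 2. P = [[1], [2]].
Insert 4: appended to row 1. P = [[1, 4], [2]].
Insert 3: 3 bumps 4 from row 1; 4 appends to row 2. P = [[1, 3], [2, 4]].

So P = [[1, 3], [2, 4]].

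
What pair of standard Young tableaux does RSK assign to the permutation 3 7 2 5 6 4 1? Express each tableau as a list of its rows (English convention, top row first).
Insert each entry of the permutation into P by Schensted row insertion, recording in Q the position of each new cell.

After inserting 3: P = [[3]].
After inserting 7: P = [[3, 7]].
After inserting 2: P = [[2, 7], [3]].
After inserting 5: P = [[2, 5], [3, 7]].
After inserting 6: P = [[2, 5, 6], [3, 7]].
After inserting 4: P = [[2, 4, 6], [3, 5], [7]].
After inserting 1: P = [[1, 4, 6], [2, 5], [3], [7]].

So P = [[1, 4, 6], [2, 5], [3], [7]], Q = [[1, 2, 5], [3, 4], [6], [7]].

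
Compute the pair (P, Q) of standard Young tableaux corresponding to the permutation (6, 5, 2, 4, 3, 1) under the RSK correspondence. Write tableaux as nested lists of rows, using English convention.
P = [[1, 3], [2], [4], [5], [6]], Q = [[1, 4], [2], [3], [5], [6]]

Insert each entry of the permutation into P by Schensted row insertion, recording in Q the position of each new cell.

Insert 6: appended to row 1. P = [[6]], Q = [[1]].
Insert 5: 5 bumps 6 from row 1; 6 starts row 2. P = [[5], [6]], Q = [[1], [2]].
Insert 2: 2 bumps 5 from row 1; 5 bumps 6 from row 2; 6 starts row 3. P = [[2], [5], [6]], Q = [[1], [2], [3]].
Insert 4: appended to row 1. P = [[2, 4], [5], [6]], Q = [[1, 4], [2], [3]].
Insert 3: 3 bumps 4 from row 1; 4 bumps 5 from row 2; 5 bumps 6 from row 3; 6 starts row 4. P = [[2, 3], [4], [5], [6]], Q = [[1, 4], [2], [3], [5]].
Insert 1: 1 bumps 2 from row 1; 2 bumps 4 from row 2; 4 bumps 5 from row 3; 5 bumps 6 from row 4; 6 starts row 5. P = [[1, 3], [2], [4], [5], [6]], Q = [[1, 4], [2], [3], [5], [6]].

So P = [[1, 3], [2], [4], [5], [6]], Q = [[1, 4], [2], [3], [5], [6]].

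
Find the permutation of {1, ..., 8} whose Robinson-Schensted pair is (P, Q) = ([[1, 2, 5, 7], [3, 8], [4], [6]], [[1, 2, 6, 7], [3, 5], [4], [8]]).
Reverse the RSK construction: for i from n down to 1, find the cell of Q containing i, remove the entry at that cell from P, and reverse-bump it up through P; the value ejected from row 1 is w(i).

Step i=8: Q has 8 at row 4, column 1; remove 6 from row 4 of P and reverse-bump: 6 enters row 3 and ejects 4; 4 enters row 2 and ejects 3; 3 enters row 1 and ejects 2. So w(8) = 2. P is now [[1, 3, 5, 7], [4, 8], [6]].
Step i=7: Q has 7 at row 1, column 4; remove that cell from P, ejecting 7. So w(7) = 7. P is now [[1, 3, 5], [4, 8], [6]].
Step i=6: Q has 6 at row 1, column 3; remove that cell from P, ejecting 5. So w(6) = 5. P is now [[1, 3], [4, 8], [6]].
Step i=5: Q has 5 at row 2, column 2; remove 8 from row 2 of P and reverse-bump: 8 enters row 1 and ejects 3. So w(5) = 3. P is now [[1, 8], [4], [6]].
Step i=4: Q has 4 at row 3, column 1; remove 6 from row 3 of P and reverse-bump: 6 enters row 2 and ejects 4; 4 enters row 1 and ejects 1. So w(4) = 1. P is now [[4, 8], [6]].
Step i=3: Q has 3 at row 2, column 1; remove 6 from row 2 of P and reverse-bump: 6 enters row 1 and ejects 4. So w(3) = 4. P is now [[6, 8]].
Step i=2: Q has 2 at row 1, column 2; remove that cell from P, ejecting 8. So w(2) = 8. P is now [[6]].
Step i=1: Q has 1 at row 1, column 1; remove that cell from P, ejecting 6. So w(1) = 6. P is now [].

So w = 6 8 4 1 3 5 7 2.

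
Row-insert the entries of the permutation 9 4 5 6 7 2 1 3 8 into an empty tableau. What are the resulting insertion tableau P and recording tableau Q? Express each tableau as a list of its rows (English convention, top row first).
P = [[1, 3, 6, 7, 8], [2, 5], [4], [9]], Q = [[1, 3, 4, 5, 9], [2, 8], [6], [7]]

Insert each entry of the permutation into P by Schensted row insertion, recording in Q the position of each new cell.

Insert 9: appended to row 1. P = [[9]], Q = [[1]].
Insert 4: 4 bumps 9 from row 1; 9 starts row 2. P = [[4], [9]], Q = [[1], [2]].
Insert 5: appended to row 1. P = [[4, 5], [9]], Q = [[1, 3], [2]].
Insert 6: appended to row 1. P = [[4, 5, 6], [9]], Q = [[1, 3, 4], [2]].
Insert 7: appended to row 1. P = [[4, 5, 6, 7], [9]], Q = [[1, 3, 4, 5], [2]].
Insert 2: 2 bumps 4 from row 1; 4 bumps 9 from row 2; 9 starts row 3. P = [[2, 5, 6, 7], [4], [9]], Q = [[1, 3, 4, 5], [2], [6]].
Insert 1: 1 bumps 2 from row 1; 2 bumps 4 from row 2; 4 bumps 9 from row 3; 9 starts row 4. P = [[1, 5, 6, 7], [2], [4], [9]], Q = [[1, 3, 4, 5], [2], [6], [7]].
Insert 3: 3 bumps 5 from row 1; 5 appends to row 2. P = [[1, 3, 6, 7], [2, 5], [4], [9]], Q = [[1, 3, 4, 5], [2, 8], [6], [7]].
Insert 8: appended to row 1. P = [[1, 3, 6, 7, 8], [2, 5], [4], [9]], Q = [[1, 3, 4, 5, 9], [2, 8], [6], [7]].

So P = [[1, 3, 6, 7, 8], [2, 5], [4], [9]], Q = [[1, 3, 4, 5, 9], [2, 8], [6], [7]].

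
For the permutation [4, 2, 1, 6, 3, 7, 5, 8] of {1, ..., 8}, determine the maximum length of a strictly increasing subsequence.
4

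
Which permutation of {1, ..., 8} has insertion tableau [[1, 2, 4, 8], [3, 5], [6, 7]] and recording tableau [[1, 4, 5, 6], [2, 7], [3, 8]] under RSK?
6 3 1 2 7 8 5 4

Reverse the RSK construction: for i from n down to 1, find the cell of Q containing i, remove the entry at that cell from P, and reverse-bump it up through P; the value ejected from row 1 is w(i).

Step i=8: Q has 8 at row 3, column 2; remove 7 from row 3 of P and reverse-bump: 7 enters row 2 and ejects 5; 5 enters row 1 and ejects 4. So w(8) = 4. P is now [[1, 2, 5, 8], [3, 7], [6]].
Step i=7: Q has 7 at row 2, column 2; remove 7 from row 2 of P and reverse-bump: 7 enters row 1 and ejects 5. So w(7) = 5. P is now [[1, 2, 7, 8], [3], [6]].
Step i=6: Q has 6 at row 1, column 4; remove that cell from P, ejecting 8. So w(6) = 8. P is now [[1, 2, 7], [3], [6]].
Step i=5: Q has 5 at row 1, column 3; remove that cell from P, ejecting 7. So w(5) = 7. P is now [[1, 2], [3], [6]].
Step i=4: Q has 4 at row 1, column 2; remove that cell from P, ejecting 2. So w(4) = 2. P is now [[1], [3], [6]].
Step i=3: Q has 3 at row 3, column 1; remove 6 from row 3 of P and reverse-bump: 6 enters row 2 and ejects 3; 3 enters row 1 and ejects 1. So w(3) = 1. P is now [[3], [6]].
Step i=2: Q has 2 at row 2, column 1; remove 6 from row 2 of P and reverse-bump: 6 enters row 1 and ejects 3. So w(2) = 3. P is now [[6]].
Step i=1: Q has 1 at row 1, column 1; remove that cell from P, ejecting 6. So w(1) = 6. P is now [].

So w = 6 3 1 2 7 8 5 4.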